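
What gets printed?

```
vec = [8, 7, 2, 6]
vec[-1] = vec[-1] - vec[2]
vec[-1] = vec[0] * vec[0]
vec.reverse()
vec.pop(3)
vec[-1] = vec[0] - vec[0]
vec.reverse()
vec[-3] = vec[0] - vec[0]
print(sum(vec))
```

66

vec[-1] = vec[-1]-vec[2] = 6-2 = 4 → [8, 7, 2, 4]
vec[-1] = vec[0]*vec[0] = 8*8 = 64 → [8, 7, 2, 64]
reverse → [64, 2, 7, 8]
pop(3) removes 8 → [64, 2, 7]
vec[-1] = vec[0]-vec[0] = 64-64 = 0 → [64, 2, 0]
reverse → [0, 2, 64]
vec[-3] = vec[0]-vec[0] = 0-0 = 0 → [0, 2, 64]
sum = 66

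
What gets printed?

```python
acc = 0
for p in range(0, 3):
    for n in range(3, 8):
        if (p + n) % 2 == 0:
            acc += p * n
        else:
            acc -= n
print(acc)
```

p=0,n=3: odd sum, acc = 0-3 = -3
p=0,n=4: even sum, acc = (-3)+0 = -3
p=0,n=5: odd sum, acc = (-3)-5 = -8
p=0,n=6: even sum, acc = (-8)+0 = -8
p=0,n=7: odd sum, acc = (-8)-7 = -15
p=1,n=3: even sum, acc = (-15)+3 = -12
p=1,n=4: odd sum, acc = (-12)-4 = -16
p=1,n=5: even sum, acc = (-16)+5 = -11
p=1,n=6: odd sum, acc = (-11)-6 = -17
p=1,n=7: even sum, acc = (-17)+7 = -10
p=2,n=3: odd sum, acc = (-10)-3 = -13
p=2,n=4: even sum, acc = (-13)+8 = -5
p=2,n=5: odd sum, acc = (-5)-5 = -10
p=2,n=6: even sum, acc = (-10)+12 = 2
p=2,n=7: odd sum, acc = 2-7 = -5

-5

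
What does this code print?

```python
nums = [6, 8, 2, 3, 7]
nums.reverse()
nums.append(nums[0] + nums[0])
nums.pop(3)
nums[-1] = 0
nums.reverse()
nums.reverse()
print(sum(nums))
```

18

reverse → [7, 3, 2, 8, 6]
append nums[0]+nums[0] = 7+7 = 14 → [7, 3, 2, 8, 6, 14]
pop(3) removes 8 → [7, 3, 2, 6, 14]
nums[-1] = 0 → [7, 3, 2, 6, 0]
reverse → [0, 6, 2, 3, 7]
reverse → [7, 3, 2, 6, 0]
sum = 18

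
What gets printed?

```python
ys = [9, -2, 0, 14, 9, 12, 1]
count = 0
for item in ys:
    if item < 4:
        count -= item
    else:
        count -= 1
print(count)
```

-3

item=9: not <4, count = 0-1 = -1
item=-2: <4, count = (-1)-(-2) = 1
item=0: <4, count = 1-0 = 1
item=14: not <4, count = 1-1 = 0
item=9: not <4, count = 0-1 = -1
item=12: not <4, count = (-1)-1 = -2
item=1: <4, count = (-2)-1 = -3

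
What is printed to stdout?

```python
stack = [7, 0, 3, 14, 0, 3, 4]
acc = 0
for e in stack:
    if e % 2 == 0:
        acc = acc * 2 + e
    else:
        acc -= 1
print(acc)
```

e=7: not even, acc = 0-1 = -1
e=0: even, acc = (-1)*2+0 = -2
e=3: not even, acc = (-2)-1 = -3
e=14: even, acc = (-3)*2+14 = 8
e=0: even, acc = 8*2+0 = 16
e=3: not even, acc = 16-1 = 15
e=4: even, acc = 15*2+4 = 34

34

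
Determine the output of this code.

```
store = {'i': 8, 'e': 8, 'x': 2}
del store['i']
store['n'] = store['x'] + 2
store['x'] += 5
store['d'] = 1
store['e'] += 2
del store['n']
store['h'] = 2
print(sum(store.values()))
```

del 'i' → {'e': 8, 'x': 2}
store['n'] = store['x']+2 = 4 → {'e': 8, 'x': 2, 'n': 4}
store['x'] = 2+5 = 7 → {'e': 8, 'x': 7, 'n': 4}
store['d'] = 1 → {'e': 8, 'x': 7, 'n': 4, 'd': 1}
store['e'] = 8+2 = 10 → {'e': 10, 'x': 7, 'n': 4, 'd': 1}
del 'n' → {'e': 10, 'x': 7, 'd': 1}
store['h'] = 2 → {'e': 10, 'x': 7, 'd': 1, 'h': 2}
sum of values = 20

20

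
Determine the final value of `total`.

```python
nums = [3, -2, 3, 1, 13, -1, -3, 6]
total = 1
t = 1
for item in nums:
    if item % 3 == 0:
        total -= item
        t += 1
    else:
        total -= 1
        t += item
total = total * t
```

-192

item=3: %3==0, total = 1-3 = -2; t=2
item=-2: not %3==0, total = (-2)-1 = -3; t=0
item=3: %3==0, total = (-3)-3 = -6; t=1
item=1: not %3==0, total = (-6)-1 = -7; t=2
item=13: not %3==0, total = (-7)-1 = -8; t=15
item=-1: not %3==0, total = (-8)-1 = -9; t=14
item=-3: %3==0, total = (-9)-(-3) = -6; t=15
item=6: %3==0, total = (-6)-6 = -12; t=16
total*t = (-12)*16 = -192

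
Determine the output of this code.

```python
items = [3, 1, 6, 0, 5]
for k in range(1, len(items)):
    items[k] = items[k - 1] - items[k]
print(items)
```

k=1: items[1] = 3-1 = 2 → [3, 2, 6, 0, 5]
k=2: items[2] = 2-6 = -4 → [3, 2, -4, 0, 5]
k=3: items[3] = (-4)-0 = -4 → [3, 2, -4, -4, 5]
k=4: items[4] = (-4)-5 = -9 → [3, 2, -4, -4, -9]

[3, 2, -4, -4, -9]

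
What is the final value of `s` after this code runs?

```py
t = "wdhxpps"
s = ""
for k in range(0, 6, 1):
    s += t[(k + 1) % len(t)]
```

'dhxpps'

k=0: add t[1]='d' → 'd'
k=1: add t[2]='h' → 'dh'
k=2: add t[3]='x' → 'dhx'
k=3: add t[4]='p' → 'dhxp'
k=4: add t[5]='p' → 'dhxpp'
k=5: add t[6]='s' → 'dhxpps'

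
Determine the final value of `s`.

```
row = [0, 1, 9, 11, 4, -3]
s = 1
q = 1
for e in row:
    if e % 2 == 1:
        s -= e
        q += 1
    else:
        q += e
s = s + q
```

-8

e=0: not odd; q=1
e=1: odd, s = 1-1 = 0; q=2
e=9: odd, s = 0-9 = -9; q=3
e=11: odd, s = (-9)-11 = -20; q=4
e=4: not odd; q=8
e=-3: odd, s = (-20)-(-3) = -17; q=9
s+q = (-17)+9 = -8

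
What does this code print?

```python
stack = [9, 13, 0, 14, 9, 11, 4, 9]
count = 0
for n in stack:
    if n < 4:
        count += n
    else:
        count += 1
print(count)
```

n=9: not <4, count = 0+1 = 1
n=13: not <4, count = 1+1 = 2
n=0: <4, count = 2+0 = 2
n=14: not <4, count = 2+1 = 3
n=9: not <4, count = 3+1 = 4
n=11: not <4, count = 4+1 = 5
n=4: not <4, count = 5+1 = 6
n=9: not <4, count = 6+1 = 7

7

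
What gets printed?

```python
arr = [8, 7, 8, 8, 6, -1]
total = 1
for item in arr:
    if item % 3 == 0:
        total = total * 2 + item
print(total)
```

item=8: not %3==0
item=7: not %3==0
item=8: not %3==0
item=8: not %3==0
item=6: %3==0, total = 1*2+6 = 8
item=-1: not %3==0

8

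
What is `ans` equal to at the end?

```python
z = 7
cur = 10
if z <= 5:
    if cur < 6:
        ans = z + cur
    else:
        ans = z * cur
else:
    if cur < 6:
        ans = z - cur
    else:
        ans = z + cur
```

z=7, cur=10
z <= 5 is False; cur < 6 is False
→ ans = z + cur = 17

17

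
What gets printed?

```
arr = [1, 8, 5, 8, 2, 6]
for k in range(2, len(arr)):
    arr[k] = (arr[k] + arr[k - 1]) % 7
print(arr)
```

k=2: arr[2] = (5+8)%7 = 6 → [1, 8, 6, 8, 2, 6]
k=3: arr[3] = (8+6)%7 = 0 → [1, 8, 6, 0, 2, 6]
k=4: arr[4] = (2+0)%7 = 2 → [1, 8, 6, 0, 2, 6]
k=5: arr[5] = (6+2)%7 = 1 → [1, 8, 6, 0, 2, 1]

[1, 8, 6, 0, 2, 1]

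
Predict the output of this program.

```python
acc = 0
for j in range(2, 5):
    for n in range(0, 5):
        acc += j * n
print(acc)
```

90

j=2,n=0: acc = 0+0 = 0
j=2,n=1: acc = 0+2 = 2
j=2,n=2: acc = 2+4 = 6
j=2,n=3: acc = 6+6 = 12
j=2,n=4: acc = 12+8 = 20
j=3,n=0: acc = 20+0 = 20
j=3,n=1: acc = 20+3 = 23
j=3,n=2: acc = 23+6 = 29
j=3,n=3: acc = 29+9 = 38
j=3,n=4: acc = 38+12 = 50
j=4,n=0: acc = 50+0 = 50
j=4,n=1: acc = 50+4 = 54
j=4,n=2: acc = 54+8 = 62
j=4,n=3: acc = 62+12 = 74
j=4,n=4: acc = 74+16 = 90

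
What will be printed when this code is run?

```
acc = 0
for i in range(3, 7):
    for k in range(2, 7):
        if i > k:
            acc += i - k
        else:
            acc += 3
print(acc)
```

50

i=3,k=2: 3>2, acc = 0+1 = 1
i=3,k=3: not 3>3, acc = 1+3 = 4
i=3,k=4: not 3>4, acc = 4+3 = 7
i=3,k=5: not 3>5, acc = 7+3 = 10
i=3,k=6: not 3>6, acc = 10+3 = 13
i=4,k=2: 4>2, acc = 13+2 = 15
i=4,k=3: 4>3, acc = 15+1 = 16
i=4,k=4: not 4>4, acc = 16+3 = 19
i=4,k=5: not 4>5, acc = 19+3 = 22
i=4,k=6: not 4>6, acc = 22+3 = 25
i=5,k=2: 5>2, acc = 25+3 = 28
i=5,k=3: 5>3, acc = 28+2 = 30
i=5,k=4: 5>4, acc = 30+1 = 31
i=5,k=5: not 5>5, acc = 31+3 = 34
i=5,k=6: not 5>6, acc = 34+3 = 37
i=6,k=2: 6>2, acc = 37+4 = 41
i=6,k=3: 6>3, acc = 41+3 = 44
i=6,k=4: 6>4, acc = 44+2 = 46
i=6,k=5: 6>5, acc = 46+1 = 47
i=6,k=6: not 6>6, acc = 47+3 = 50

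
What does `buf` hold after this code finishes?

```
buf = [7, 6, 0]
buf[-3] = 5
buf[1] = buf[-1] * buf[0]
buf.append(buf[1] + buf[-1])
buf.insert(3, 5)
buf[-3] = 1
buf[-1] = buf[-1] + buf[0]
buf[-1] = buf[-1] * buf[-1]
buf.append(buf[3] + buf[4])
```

[5, 0, 1, 5, 25, 30]

buf[-3] = 5 → [5, 6, 0]
buf[1] = buf[-1]*buf[0] = 0*5 = 0 → [5, 0, 0]
append buf[1]+buf[-1] = 0+0 = 0 → [5, 0, 0, 0]
insert 5 at 3 → [5, 0, 0, 5, 0]
buf[-3] = 1 → [5, 0, 1, 5, 0]
buf[-1] = buf[-1]+buf[0] = 0+5 = 5 → [5, 0, 1, 5, 5]
buf[-1] = buf[-1]*buf[-1] = 5*5 = 25 → [5, 0, 1, 5, 25]
append buf[3]+buf[4] = 5+25 = 30 → [5, 0, 1, 5, 25, 30]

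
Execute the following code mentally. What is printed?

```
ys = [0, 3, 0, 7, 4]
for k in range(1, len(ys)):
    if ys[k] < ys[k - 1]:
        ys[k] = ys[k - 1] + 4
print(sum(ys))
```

28

k=1: 3>=0, unchanged → [0, 3, 0, 7, 4]
k=2: 0<3, ys[2] = 3+4 = 7 → [0, 3, 7, 7, 4]
k=3: 7>=7, unchanged → [0, 3, 7, 7, 4]
k=4: 4<7, ys[4] = 7+4 = 11 → [0, 3, 7, 7, 11]
sum = 28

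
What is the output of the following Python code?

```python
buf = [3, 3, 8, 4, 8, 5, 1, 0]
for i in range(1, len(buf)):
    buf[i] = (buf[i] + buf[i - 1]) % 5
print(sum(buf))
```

i=1: buf[1] = (3+3)%5 = 1 → [3, 1, 8, 4, 8, 5, 1, 0]
i=2: buf[2] = (8+1)%5 = 4 → [3, 1, 4, 4, 8, 5, 1, 0]
i=3: buf[3] = (4+4)%5 = 3 → [3, 1, 4, 3, 8, 5, 1, 0]
i=4: buf[4] = (8+3)%5 = 1 → [3, 1, 4, 3, 1, 5, 1, 0]
i=5: buf[5] = (5+1)%5 = 1 → [3, 1, 4, 3, 1, 1, 1, 0]
i=6: buf[6] = (1+1)%5 = 2 → [3, 1, 4, 3, 1, 1, 2, 0]
i=7: buf[7] = (0+2)%5 = 2 → [3, 1, 4, 3, 1, 1, 2, 2]
sum = 17

17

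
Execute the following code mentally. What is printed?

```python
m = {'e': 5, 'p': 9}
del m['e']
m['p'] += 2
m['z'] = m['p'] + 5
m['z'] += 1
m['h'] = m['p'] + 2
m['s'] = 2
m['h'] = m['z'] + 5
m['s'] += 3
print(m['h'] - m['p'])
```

11

del 'e' → {'p': 9}
m['p'] = 9+2 = 11 → {'p': 11}
m['z'] = m['p']+5 = 16 → {'p': 11, 'z': 16}
m['z'] = 16+1 = 17 → {'p': 11, 'z': 17}
m['h'] = m['p']+2 = 13 → {'p': 11, 'z': 17, 'h': 13}
m['s'] = 2 → {'p': 11, 'z': 17, 'h': 13, 's': 2}
m['h'] = m['z']+5 = 22 → {'p': 11, 'z': 17, 'h': 22, 's': 2}
m['s'] = 2+3 = 5 → {'p': 11, 'z': 17, 'h': 22, 's': 5}
m['h']-m['p'] = 22-11 = 11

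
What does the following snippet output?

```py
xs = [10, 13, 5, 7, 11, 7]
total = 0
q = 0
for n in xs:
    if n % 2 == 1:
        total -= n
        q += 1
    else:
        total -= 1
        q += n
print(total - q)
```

-59

n=10: not odd, total = 0-1 = -1; q=10
n=13: odd, total = (-1)-13 = -14; q=11
n=5: odd, total = (-14)-5 = -19; q=12
n=7: odd, total = (-19)-7 = -26; q=13
n=11: odd, total = (-26)-11 = -37; q=14
n=7: odd, total = (-37)-7 = -44; q=15
total-q = (-44)-15 = -59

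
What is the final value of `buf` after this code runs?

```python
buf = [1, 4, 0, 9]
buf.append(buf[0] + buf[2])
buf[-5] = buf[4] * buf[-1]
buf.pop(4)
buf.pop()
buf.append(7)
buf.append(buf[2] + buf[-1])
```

append buf[0]+buf[2] = 1+0 = 1 → [1, 4, 0, 9, 1]
buf[-5] = buf[4]*buf[-1] = 1*1 = 1 → [1, 4, 0, 9, 1]
pop(4) removes 1 → [1, 4, 0, 9]
pop() removes 9 → [1, 4, 0]
append 7 → [1, 4, 0, 7]
append buf[2]+buf[-1] = 0+7 = 7 → [1, 4, 0, 7, 7]

[1, 4, 0, 7, 7]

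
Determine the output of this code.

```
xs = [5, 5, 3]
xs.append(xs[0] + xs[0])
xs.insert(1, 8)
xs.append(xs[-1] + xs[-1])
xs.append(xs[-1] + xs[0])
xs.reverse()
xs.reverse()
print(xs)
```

append xs[0]+xs[0] = 5+5 = 10 → [5, 5, 3, 10]
insert 8 at 1 → [5, 8, 5, 3, 10]
append xs[-1]+xs[-1] = 10+10 = 20 → [5, 8, 5, 3, 10, 20]
append xs[-1]+xs[0] = 20+5 = 25 → [5, 8, 5, 3, 10, 20, 25]
reverse → [25, 20, 10, 3, 5, 8, 5]
reverse → [5, 8, 5, 3, 10, 20, 25]

[5, 8, 5, 3, 10, 20, 25]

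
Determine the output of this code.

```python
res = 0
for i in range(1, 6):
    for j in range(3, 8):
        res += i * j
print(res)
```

375

i=1,j=3: res = 0+3 = 3
i=1,j=4: res = 3+4 = 7
i=1,j=5: res = 7+5 = 12
i=1,j=6: res = 12+6 = 18
i=1,j=7: res = 18+7 = 25
i=2,j=3: res = 25+6 = 31
i=2,j=4: res = 31+8 = 39
i=2,j=5: res = 39+10 = 49
i=2,j=6: res = 49+12 = 61
i=2,j=7: res = 61+14 = 75
i=3,j=3: res = 75+9 = 84
i=3,j=4: res = 84+12 = 96
i=3,j=5: res = 96+15 = 111
i=3,j=6: res = 111+18 = 129
i=3,j=7: res = 129+21 = 150
i=4,j=3: res = 150+12 = 162
i=4,j=4: res = 162+16 = 178
i=4,j=5: res = 178+20 = 198
i=4,j=6: res = 198+24 = 222
i=4,j=7: res = 222+28 = 250
i=5,j=3: res = 250+15 = 265
i=5,j=4: res = 265+20 = 285
i=5,j=5: res = 285+25 = 310
i=5,j=6: res = 310+30 = 340
i=5,j=7: res = 340+35 = 375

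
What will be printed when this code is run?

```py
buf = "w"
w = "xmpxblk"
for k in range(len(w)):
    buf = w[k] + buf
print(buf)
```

klbxpmxw

k=0: prepend 'x' → 'xw'
k=1: prepend 'm' → 'mxw'
k=2: prepend 'p' → 'pmxw'
k=3: prepend 'x' → 'xpmxw'
k=4: prepend 'b' → 'bxpmxw'
k=5: prepend 'l' → 'lbxpmxw'
k=6: prepend 'k' → 'klbxpmxw'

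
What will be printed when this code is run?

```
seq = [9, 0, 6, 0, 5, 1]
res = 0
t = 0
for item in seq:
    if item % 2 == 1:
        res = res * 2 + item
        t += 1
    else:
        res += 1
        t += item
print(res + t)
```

item=9: odd, res = 0*2+9 = 9; t=1
item=0: not odd, res = 9+1 = 10; t=1
item=6: not odd, res = 10+1 = 11; t=7
item=0: not odd, res = 11+1 = 12; t=7
item=5: odd, res = 12*2+5 = 29; t=8
item=1: odd, res = 29*2+1 = 59; t=9
res+t = 59+9 = 68

68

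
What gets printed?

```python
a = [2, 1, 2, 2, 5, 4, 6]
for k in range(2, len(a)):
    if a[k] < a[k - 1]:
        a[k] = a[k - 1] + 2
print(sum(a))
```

28

k=2: 2>=1, unchanged → [2, 1, 2, 2, 5, 4, 6]
k=3: 2>=2, unchanged → [2, 1, 2, 2, 5, 4, 6]
k=4: 5>=2, unchanged → [2, 1, 2, 2, 5, 4, 6]
k=5: 4<5, a[5] = 5+2 = 7 → [2, 1, 2, 2, 5, 7, 6]
k=6: 6<7, a[6] = 7+2 = 9 → [2, 1, 2, 2, 5, 7, 9]
sum = 28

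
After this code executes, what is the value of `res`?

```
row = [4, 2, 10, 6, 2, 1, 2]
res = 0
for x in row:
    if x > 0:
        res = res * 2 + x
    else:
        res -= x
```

x=4: >0, res = 0*2+4 = 4
x=2: >0, res = 4*2+2 = 10
x=10: >0, res = 10*2+10 = 30
x=6: >0, res = 30*2+6 = 66
x=2: >0, res = 66*2+2 = 134
x=1: >0, res = 134*2+1 = 269
x=2: >0, res = 269*2+2 = 540

540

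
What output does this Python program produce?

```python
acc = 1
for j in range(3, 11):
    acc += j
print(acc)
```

j=3: acc = 1+3 = 4
j=4: acc = 4+4 = 8
j=5: acc = 8+5 = 13
j=6: acc = 13+6 = 19
j=7: acc = 19+7 = 26
j=8: acc = 26+8 = 34
j=9: acc = 34+9 = 43
j=10: acc = 43+10 = 53

53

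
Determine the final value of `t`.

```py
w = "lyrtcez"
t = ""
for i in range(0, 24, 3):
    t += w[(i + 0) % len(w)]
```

'ltzreycl'

i=0: add w[0]='l' → 'l'
i=3: add w[3]='t' → 'lt'
i=6: add w[6]='z' → 'ltz'
i=9: add w[2]='r' → 'ltzr'
i=12: add w[5]='e' → 'ltzre'
i=15: add w[1]='y' → 'ltzrey'
i=18: add w[4]='c' → 'ltzreyc'
i=21: add w[0]='l' → 'ltzreycl'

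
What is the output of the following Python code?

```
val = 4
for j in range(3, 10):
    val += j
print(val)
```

46

j=3: val = 4+3 = 7
j=4: val = 7+4 = 11
j=5: val = 11+5 = 16
j=6: val = 16+6 = 22
j=7: val = 22+7 = 29
j=8: val = 29+8 = 37
j=9: val = 37+9 = 46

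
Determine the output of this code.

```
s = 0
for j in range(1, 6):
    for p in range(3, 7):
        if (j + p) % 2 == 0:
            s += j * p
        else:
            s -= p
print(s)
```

j=1,p=3: even sum, s = 0+3 = 3
j=1,p=4: odd sum, s = 3-4 = -1
j=1,p=5: even sum, s = (-1)+5 = 4
j=1,p=6: odd sum, s = 4-6 = -2
j=2,p=3: odd sum, s = (-2)-3 = -5
j=2,p=4: even sum, s = (-5)+8 = 3
j=2,p=5: odd sum, s = 3-5 = -2
j=2,p=6: even sum, s = (-2)+12 = 10
j=3,p=3: even sum, s = 10+9 = 19
j=3,p=4: odd sum, s = 19-4 = 15
j=3,p=5: even sum, s = 15+15 = 30
j=3,p=6: odd sum, s = 30-6 = 24
j=4,p=3: odd sum, s = 24-3 = 21
j=4,p=4: even sum, s = 21+16 = 37
j=4,p=5: odd sum, s = 37-5 = 32
j=4,p=6: even sum, s = 32+24 = 56
j=5,p=3: even sum, s = 56+15 = 71
j=5,p=4: odd sum, s = 71-4 = 67
j=5,p=5: even sum, s = 67+25 = 92
j=5,p=6: odd sum, s = 92-6 = 86

86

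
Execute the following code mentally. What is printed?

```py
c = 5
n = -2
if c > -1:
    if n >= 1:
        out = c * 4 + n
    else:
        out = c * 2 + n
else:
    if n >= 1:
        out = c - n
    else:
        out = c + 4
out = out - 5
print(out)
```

c=5, n=-2
c > -1 is True; n >= 1 is False
→ out = c * 2 + n = 8
out = 8-5 = 3

3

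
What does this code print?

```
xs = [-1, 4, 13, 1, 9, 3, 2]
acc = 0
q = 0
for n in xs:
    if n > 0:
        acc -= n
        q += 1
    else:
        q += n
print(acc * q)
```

-160

n=-1: not >0; q=-1
n=4: >0, acc = 0-4 = -4; q=0
n=13: >0, acc = (-4)-13 = -17; q=1
n=1: >0, acc = (-17)-1 = -18; q=2
n=9: >0, acc = (-18)-9 = -27; q=3
n=3: >0, acc = (-27)-3 = -30; q=4
n=2: >0, acc = (-30)-2 = -32; q=5
acc*q = (-32)*5 = -160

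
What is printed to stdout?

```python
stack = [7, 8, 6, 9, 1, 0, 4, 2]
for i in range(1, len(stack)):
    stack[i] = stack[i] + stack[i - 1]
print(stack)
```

i=1: stack[1] = 8+7 = 15 → [7, 15, 6, 9, 1, 0, 4, 2]
i=2: stack[2] = 6+15 = 21 → [7, 15, 21, 9, 1, 0, 4, 2]
i=3: stack[3] = 9+21 = 30 → [7, 15, 21, 30, 1, 0, 4, 2]
i=4: stack[4] = 1+30 = 31 → [7, 15, 21, 30, 31, 0, 4, 2]
i=5: stack[5] = 0+31 = 31 → [7, 15, 21, 30, 31, 31, 4, 2]
i=6: stack[6] = 4+31 = 35 → [7, 15, 21, 30, 31, 31, 35, 2]
i=7: stack[7] = 2+35 = 37 → [7, 15, 21, 30, 31, 31, 35, 37]

[7, 15, 21, 30, 31, 31, 35, 37]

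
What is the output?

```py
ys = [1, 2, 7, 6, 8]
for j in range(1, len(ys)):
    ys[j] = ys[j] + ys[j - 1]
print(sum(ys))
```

54

j=1: ys[1] = 2+1 = 3 → [1, 3, 7, 6, 8]
j=2: ys[2] = 7+3 = 10 → [1, 3, 10, 6, 8]
j=3: ys[3] = 6+10 = 16 → [1, 3, 10, 16, 8]
j=4: ys[4] = 8+16 = 24 → [1, 3, 10, 16, 24]
sum = 54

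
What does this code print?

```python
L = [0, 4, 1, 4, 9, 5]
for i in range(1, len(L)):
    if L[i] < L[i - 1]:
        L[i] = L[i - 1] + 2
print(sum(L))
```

i=1: 4>=0, unchanged → [0, 4, 1, 4, 9, 5]
i=2: 1<4, L[2] = 4+2 = 6 → [0, 4, 6, 4, 9, 5]
i=3: 4<6, L[3] = 6+2 = 8 → [0, 4, 6, 8, 9, 5]
i=4: 9>=8, unchanged → [0, 4, 6, 8, 9, 5]
i=5: 5<9, L[5] = 9+2 = 11 → [0, 4, 6, 8, 9, 11]
sum = 38

38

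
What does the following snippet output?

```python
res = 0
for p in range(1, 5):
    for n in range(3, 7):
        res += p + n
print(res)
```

p=1,n=3: res = 0+4 = 4
p=1,n=4: res = 4+5 = 9
p=1,n=5: res = 9+6 = 15
p=1,n=6: res = 15+7 = 22
p=2,n=3: res = 22+5 = 27
p=2,n=4: res = 27+6 = 33
p=2,n=5: res = 33+7 = 40
p=2,n=6: res = 40+8 = 48
p=3,n=3: res = 48+6 = 54
p=3,n=4: res = 54+7 = 61
p=3,n=5: res = 61+8 = 69
p=3,n=6: res = 69+9 = 78
p=4,n=3: res = 78+7 = 85
p=4,n=4: res = 85+8 = 93
p=4,n=5: res = 93+9 = 102
p=4,n=6: res = 102+10 = 112

112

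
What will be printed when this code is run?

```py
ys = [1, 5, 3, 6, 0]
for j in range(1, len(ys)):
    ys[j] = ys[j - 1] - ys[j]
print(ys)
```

j=1: ys[1] = 1-5 = -4 → [1, -4, 3, 6, 0]
j=2: ys[2] = (-4)-3 = -7 → [1, -4, -7, 6, 0]
j=3: ys[3] = (-7)-6 = -13 → [1, -4, -7, -13, 0]
j=4: ys[4] = (-13)-0 = -13 → [1, -4, -7, -13, -13]

[1, -4, -7, -13, -13]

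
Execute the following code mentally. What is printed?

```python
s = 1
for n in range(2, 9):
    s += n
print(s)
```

n=2: s = 1+2 = 3
n=3: s = 3+3 = 6
n=4: s = 6+4 = 10
n=5: s = 10+5 = 15
n=6: s = 15+6 = 21
n=7: s = 21+7 = 28
n=8: s = 28+8 = 36

36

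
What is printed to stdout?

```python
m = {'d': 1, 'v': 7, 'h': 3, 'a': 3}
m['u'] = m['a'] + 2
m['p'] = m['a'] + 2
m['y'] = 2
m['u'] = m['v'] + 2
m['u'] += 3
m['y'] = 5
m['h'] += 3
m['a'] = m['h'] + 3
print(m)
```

m['u'] = m['a']+2 = 5 → {'d': 1, 'v': 7, 'h': 3, 'a': 3, 'u': 5}
m['p'] = m['a']+2 = 5 → {'d': 1, 'v': 7, 'h': 3, 'a': 3, 'u': 5, 'p': 5}
m['y'] = 2 → {'d': 1, 'v': 7, 'h': 3, 'a': 3, 'u': 5, 'p': 5, 'y': 2}
m['u'] = m['v']+2 = 9 → {'d': 1, 'v': 7, 'h': 3, 'a': 3, 'u': 9, 'p': 5, 'y': 2}
m['u'] = 9+3 = 12 → {'d': 1, 'v': 7, 'h': 3, 'a': 3, 'u': 12, 'p': 5, 'y': 2}
m['y'] = 5 → {'d': 1, 'v': 7, 'h': 3, 'a': 3, 'u': 12, 'p': 5, 'y': 5}
m['h'] = 3+3 = 6 → {'d': 1, 'v': 7, 'h': 6, 'a': 3, 'u': 12, 'p': 5, 'y': 5}
m['a'] = m['h']+3 = 9 → {'d': 1, 'v': 7, 'h': 6, 'a': 9, 'u': 12, 'p': 5, 'y': 5}

{'d': 1, 'v': 7, 'h': 6, 'a': 9, 'u': 12, 'p': 5, 'y': 5}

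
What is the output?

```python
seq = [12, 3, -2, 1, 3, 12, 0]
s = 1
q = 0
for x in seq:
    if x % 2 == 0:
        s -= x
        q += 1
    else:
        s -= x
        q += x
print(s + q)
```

x=12: even, s = 1-12 = -11; q=1
x=3: not even, s = (-11)-3 = -14; q=4
x=-2: even, s = (-14)-(-2) = -12; q=5
x=1: not even, s = (-12)-1 = -13; q=6
x=3: not even, s = (-13)-3 = -16; q=9
x=12: even, s = (-16)-12 = -28; q=10
x=0: even, s = (-28)-0 = -28; q=11
s+q = (-28)+11 = -17

-17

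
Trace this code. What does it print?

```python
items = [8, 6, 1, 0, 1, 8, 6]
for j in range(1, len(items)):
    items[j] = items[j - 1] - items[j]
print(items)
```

j=1: items[1] = 8-6 = 2 → [8, 2, 1, 0, 1, 8, 6]
j=2: items[2] = 2-1 = 1 → [8, 2, 1, 0, 1, 8, 6]
j=3: items[3] = 1-0 = 1 → [8, 2, 1, 1, 1, 8, 6]
j=4: items[4] = 1-1 = 0 → [8, 2, 1, 1, 0, 8, 6]
j=5: items[5] = 0-8 = -8 → [8, 2, 1, 1, 0, -8, 6]
j=6: items[6] = (-8)-6 = -14 → [8, 2, 1, 1, 0, -8, -14]

[8, 2, 1, 1, 0, -8, -14]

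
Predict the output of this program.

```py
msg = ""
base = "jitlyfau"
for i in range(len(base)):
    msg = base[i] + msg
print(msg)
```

uafyltij

i=0: prepend 'j' → 'j'
i=1: prepend 'i' → 'ij'
i=2: prepend 't' → 'tij'
i=3: prepend 'l' → 'ltij'
i=4: prepend 'y' → 'yltij'
i=5: prepend 'f' → 'fyltij'
i=6: prepend 'a' → 'afyltij'
i=7: prepend 'u' → 'uafyltij'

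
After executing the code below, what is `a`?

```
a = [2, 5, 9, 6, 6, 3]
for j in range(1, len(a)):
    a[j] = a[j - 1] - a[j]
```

[2, -3, -12, -18, -24, -27]

j=1: a[1] = 2-5 = -3 → [2, -3, 9, 6, 6, 3]
j=2: a[2] = (-3)-9 = -12 → [2, -3, -12, 6, 6, 3]
j=3: a[3] = (-12)-6 = -18 → [2, -3, -12, -18, 6, 3]
j=4: a[4] = (-18)-6 = -24 → [2, -3, -12, -18, -24, 3]
j=5: a[5] = (-24)-3 = -27 → [2, -3, -12, -18, -24, -27]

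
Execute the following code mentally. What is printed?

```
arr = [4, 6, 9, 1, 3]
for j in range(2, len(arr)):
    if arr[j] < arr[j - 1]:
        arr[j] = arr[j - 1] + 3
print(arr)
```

j=2: 9>=6, unchanged → [4, 6, 9, 1, 3]
j=3: 1<9, arr[3] = 9+3 = 12 → [4, 6, 9, 12, 3]
j=4: 3<12, arr[4] = 12+3 = 15 → [4, 6, 9, 12, 15]

[4, 6, 9, 12, 15]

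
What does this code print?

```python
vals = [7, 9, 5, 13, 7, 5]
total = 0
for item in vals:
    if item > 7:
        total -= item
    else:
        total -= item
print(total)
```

-46

item=7: not >7, total = 0-7 = -7
item=9: >7, total = (-7)-9 = -16
item=5: not >7, total = (-16)-5 = -21
item=13: >7, total = (-21)-13 = -34
item=7: not >7, total = (-34)-7 = -41
item=5: not >7, total = (-41)-5 = -46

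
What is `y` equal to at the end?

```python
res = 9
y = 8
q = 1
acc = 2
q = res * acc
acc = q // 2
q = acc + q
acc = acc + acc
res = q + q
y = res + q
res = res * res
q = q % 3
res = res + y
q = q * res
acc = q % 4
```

q = 9*2 = 18
acc = 18//2 = 9
q = 9+18 = 27
acc = 9+9 = 18
res = 27+27 = 54
y = 54+27 = 81
res = 54*54 = 2916
q = 27%3 = 0
res = 2916+81 = 2997
q = 0*2997 = 0
acc = 0%4 = 0

81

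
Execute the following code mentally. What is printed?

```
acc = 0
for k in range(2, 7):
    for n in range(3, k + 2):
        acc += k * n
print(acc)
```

315

k=2,n=3: acc = 0+6 = 6
k=3,n=3: acc = 6+9 = 15
k=3,n=4: acc = 15+12 = 27
k=4,n=3: acc = 27+12 = 39
k=4,n=4: acc = 39+16 = 55
k=4,n=5: acc = 55+20 = 75
k=5,n=3: acc = 75+15 = 90
k=5,n=4: acc = 90+20 = 110
k=5,n=5: acc = 110+25 = 135
k=5,n=6: acc = 135+30 = 165
k=6,n=3: acc = 165+18 = 183
k=6,n=4: acc = 183+24 = 207
k=6,n=5: acc = 207+30 = 237
k=6,n=6: acc = 237+36 = 273
k=6,n=7: acc = 273+42 = 315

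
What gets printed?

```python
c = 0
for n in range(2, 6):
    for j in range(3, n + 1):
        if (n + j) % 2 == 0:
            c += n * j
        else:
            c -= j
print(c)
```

58

n=3,j=3: even sum, c = 0+9 = 9
n=4,j=3: odd sum, c = 9-3 = 6
n=4,j=4: even sum, c = 6+16 = 22
n=5,j=3: even sum, c = 22+15 = 37
n=5,j=4: odd sum, c = 37-4 = 33
n=5,j=5: even sum, c = 33+25 = 58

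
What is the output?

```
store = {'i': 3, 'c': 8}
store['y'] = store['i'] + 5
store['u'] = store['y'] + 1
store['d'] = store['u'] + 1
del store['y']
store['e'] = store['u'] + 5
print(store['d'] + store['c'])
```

store['y'] = store['i']+5 = 8 → {'i': 3, 'c': 8, 'y': 8}
store['u'] = store['y']+1 = 9 → {'i': 3, 'c': 8, 'y': 8, 'u': 9}
store['d'] = store['u']+1 = 10 → {'i': 3, 'c': 8, 'y': 8, 'u': 9, 'd': 10}
del 'y' → {'i': 3, 'c': 8, 'u': 9, 'd': 10}
store['e'] = store['u']+5 = 14 → {'i': 3, 'c': 8, 'u': 9, 'd': 10, 'e': 14}
store['d']+store['c'] = 10+8 = 18

18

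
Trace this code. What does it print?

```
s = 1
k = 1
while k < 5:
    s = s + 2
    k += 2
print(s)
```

k=1: s = 1+2 = 3
k=3: s = 3+2 = 5

5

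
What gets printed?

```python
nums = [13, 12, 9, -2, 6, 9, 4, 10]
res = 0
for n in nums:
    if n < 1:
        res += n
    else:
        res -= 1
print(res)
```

n=13: not <1, res = 0-1 = -1
n=12: not <1, res = (-1)-1 = -2
n=9: not <1, res = (-2)-1 = -3
n=-2: <1, res = (-3)+(-2) = -5
n=6: not <1, res = (-5)-1 = -6
n=9: not <1, res = (-6)-1 = -7
n=4: not <1, res = (-7)-1 = -8
n=10: not <1, res = (-8)-1 = -9

-9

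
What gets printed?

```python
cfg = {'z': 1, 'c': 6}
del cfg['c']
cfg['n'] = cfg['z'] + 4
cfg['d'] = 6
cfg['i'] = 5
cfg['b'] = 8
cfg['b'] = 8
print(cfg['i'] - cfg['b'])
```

-3

del 'c' → {'z': 1}
cfg['n'] = cfg['z']+4 = 5 → {'z': 1, 'n': 5}
cfg['d'] = 6 → {'z': 1, 'n': 5, 'd': 6}
cfg['i'] = 5 → {'z': 1, 'n': 5, 'd': 6, 'i': 5}
cfg['b'] = 8 → {'z': 1, 'n': 5, 'd': 6, 'i': 5, 'b': 8}
cfg['b'] = 8 → {'z': 1, 'n': 5, 'd': 6, 'i': 5, 'b': 8}
cfg['i']-cfg['b'] = 5-8 = -3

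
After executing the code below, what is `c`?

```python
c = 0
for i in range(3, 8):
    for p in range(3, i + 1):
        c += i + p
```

150

i=3,p=3: c = 0+6 = 6
i=4,p=3: c = 6+7 = 13
i=4,p=4: c = 13+8 = 21
i=5,p=3: c = 21+8 = 29
i=5,p=4: c = 29+9 = 38
i=5,p=5: c = 38+10 = 48
i=6,p=3: c = 48+9 = 57
i=6,p=4: c = 57+10 = 67
i=6,p=5: c = 67+11 = 78
i=6,p=6: c = 78+12 = 90
i=7,p=3: c = 90+10 = 100
i=7,p=4: c = 100+11 = 111
i=7,p=5: c = 111+12 = 123
i=7,p=6: c = 123+13 = 136
i=7,p=7: c = 136+14 = 150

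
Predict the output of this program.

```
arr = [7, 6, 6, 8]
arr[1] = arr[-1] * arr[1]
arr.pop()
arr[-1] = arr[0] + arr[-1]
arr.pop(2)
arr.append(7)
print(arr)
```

arr[1] = arr[-1]*arr[1] = 8*6 = 48 → [7, 48, 6, 8]
pop() removes 8 → [7, 48, 6]
arr[-1] = arr[0]+arr[-1] = 7+6 = 13 → [7, 48, 13]
pop(2) removes 13 → [7, 48]
append 7 → [7, 48, 7]

[7, 48, 7]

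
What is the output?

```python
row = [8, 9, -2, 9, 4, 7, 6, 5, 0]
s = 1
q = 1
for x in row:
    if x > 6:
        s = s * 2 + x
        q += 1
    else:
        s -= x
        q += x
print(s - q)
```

x=8: >6, s = 1*2+8 = 10; q=2
x=9: >6, s = 10*2+9 = 29; q=3
x=-2: not >6, s = 29-(-2) = 31; q=1
x=9: >6, s = 31*2+9 = 71; q=2
x=4: not >6, s = 71-4 = 67; q=6
x=7: >6, s = 67*2+7 = 141; q=7
x=6: not >6, s = 141-6 = 135; q=13
x=5: not >6, s = 135-5 = 130; q=18
x=0: not >6, s = 130-0 = 130; q=18
s-q = 130-18 = 112

112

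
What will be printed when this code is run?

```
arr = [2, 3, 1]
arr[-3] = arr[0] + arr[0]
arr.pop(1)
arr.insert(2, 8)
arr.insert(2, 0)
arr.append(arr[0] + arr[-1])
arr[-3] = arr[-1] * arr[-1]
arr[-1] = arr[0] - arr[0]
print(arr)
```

arr[-3] = arr[0]+arr[0] = 2+2 = 4 → [4, 3, 1]
pop(1) removes 3 → [4, 1]
insert 8 at 2 → [4, 1, 8]
insert 0 at 2 → [4, 1, 0, 8]
append arr[0]+arr[-1] = 4+8 = 12 → [4, 1, 0, 8, 12]
arr[-3] = arr[-1]*arr[-1] = 12*12 = 144 → [4, 1, 144, 8, 12]
arr[-1] = arr[0]-arr[0] = 4-4 = 0 → [4, 1, 144, 8, 0]

[4, 1, 144, 8, 0]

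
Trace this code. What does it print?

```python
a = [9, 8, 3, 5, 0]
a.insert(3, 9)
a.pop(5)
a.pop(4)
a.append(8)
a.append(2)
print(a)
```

insert 9 at 3 → [9, 8, 3, 9, 5, 0]
pop(5) removes 0 → [9, 8, 3, 9, 5]
pop(4) removes 5 → [9, 8, 3, 9]
append 8 → [9, 8, 3, 9, 8]
append 2 → [9, 8, 3, 9, 8, 2]

[9, 8, 3, 9, 8, 2]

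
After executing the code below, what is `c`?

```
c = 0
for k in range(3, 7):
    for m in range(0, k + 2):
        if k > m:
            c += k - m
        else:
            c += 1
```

60

k=3,m=0: 3>0, c = 0+3 = 3
k=3,m=1: 3>1, c = 3+2 = 5
k=3,m=2: 3>2, c = 5+1 = 6
k=3,m=3: not 3>3, c = 6+1 = 7
k=3,m=4: not 3>4, c = 7+1 = 8
k=4,m=0: 4>0, c = 8+4 = 12
k=4,m=1: 4>1, c = 12+3 = 15
k=4,m=2: 4>2, c = 15+2 = 17
k=4,m=3: 4>3, c = 17+1 = 18
k=4,m=4: not 4>4, c = 18+1 = 19
k=4,m=5: not 4>5, c = 19+1 = 20
k=5,m=0: 5>0, c = 20+5 = 25
k=5,m=1: 5>1, c = 25+4 = 29
k=5,m=2: 5>2, c = 29+3 = 32
k=5,m=3: 5>3, c = 32+2 = 34
k=5,m=4: 5>4, c = 34+1 = 35
k=5,m=5: not 5>5, c = 35+1 = 36
k=5,m=6: not 5>6, c = 36+1 = 37
k=6,m=0: 6>0, c = 37+6 = 43
k=6,m=1: 6>1, c = 43+5 = 48
k=6,m=2: 6>2, c = 48+4 = 52
k=6,m=3: 6>3, c = 52+3 = 55
k=6,m=4: 6>4, c = 55+2 = 57
k=6,m=5: 6>5, c = 57+1 = 58
k=6,m=6: not 6>6, c = 58+1 = 59
k=6,m=7: not 6>7, c = 59+1 = 60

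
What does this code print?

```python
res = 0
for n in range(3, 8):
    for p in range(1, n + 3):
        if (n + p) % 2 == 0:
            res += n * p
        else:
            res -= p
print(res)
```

387

n=3,p=1: even sum, res = 0+3 = 3
n=3,p=2: odd sum, res = 3-2 = 1
n=3,p=3: even sum, res = 1+9 = 10
n=3,p=4: odd sum, res = 10-4 = 6
n=3,p=5: even sum, res = 6+15 = 21
n=4,p=1: odd sum, res = 21-1 = 20
n=4,p=2: even sum, res = 20+8 = 28
n=4,p=3: odd sum, res = 28-3 = 25
n=4,p=4: even sum, res = 25+16 = 41
n=4,p=5: odd sum, res = 41-5 = 36
n=4,p=6: even sum, res = 36+24 = 60
n=5,p=1: even sum, res = 60+5 = 65
n=5,p=2: odd sum, res = 65-2 = 63
n=5,p=3: even sum, res = 63+15 = 78
n=5,p=4: odd sum, res = 78-4 = 74
n=5,p=5: even sum, res = 74+25 = 99
n=5,p=6: odd sum, res = 99-6 = 93
n=5,p=7: even sum, res = 93+35 = 128
n=6,p=1: odd sum, res = 128-1 = 127
n=6,p=2: even sum, res = 127+12 = 139
n=6,p=3: odd sum, res = 139-3 = 136
n=6,p=4: even sum, res = 136+24 = 160
n=6,p=5: odd sum, res = 160-5 = 155
n=6,p=6: even sum, res = 155+36 = 191
n=6,p=7: odd sum, res = 191-7 = 184
n=6,p=8: even sum, res = 184+48 = 232
n=7,p=1: even sum, res = 232+7 = 239
n=7,p=2: odd sum, res = 239-2 = 237
n=7,p=3: even sum, res = 237+21 = 258
n=7,p=4: odd sum, res = 258-4 = 254
n=7,p=5: even sum, res = 254+35 = 289
n=7,p=6: odd sum, res = 289-6 = 283
n=7,p=7: even sum, res = 283+49 = 332
n=7,p=8: odd sum, res = 332-8 = 324
n=7,p=9: even sum, res = 324+63 = 387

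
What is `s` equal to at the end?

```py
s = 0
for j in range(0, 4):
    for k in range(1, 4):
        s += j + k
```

42

j=0,k=1: s = 0+1 = 1
j=0,k=2: s = 1+2 = 3
j=0,k=3: s = 3+3 = 6
j=1,k=1: s = 6+2 = 8
j=1,k=2: s = 8+3 = 11
j=1,k=3: s = 11+4 = 15
j=2,k=1: s = 15+3 = 18
j=2,k=2: s = 18+4 = 22
j=2,k=3: s = 22+5 = 27
j=3,k=1: s = 27+4 = 31
j=3,k=2: s = 31+5 = 36
j=3,k=3: s = 36+6 = 42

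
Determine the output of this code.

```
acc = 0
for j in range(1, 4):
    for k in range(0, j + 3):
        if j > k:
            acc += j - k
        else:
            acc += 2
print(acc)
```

j=1,k=0: 1>0, acc = 0+1 = 1
j=1,k=1: not 1>1, acc = 1+2 = 3
j=1,k=2: not 1>2, acc = 3+2 = 5
j=1,k=3: not 1>3, acc = 5+2 = 7
j=2,k=0: 2>0, acc = 7+2 = 9
j=2,k=1: 2>1, acc = 9+1 = 10
j=2,k=2: not 2>2, acc = 10+2 = 12
j=2,k=3: not 2>3, acc = 12+2 = 14
j=2,k=4: not 2>4, acc = 14+2 = 16
j=3,k=0: 3>0, acc = 16+3 = 19
j=3,k=1: 3>1, acc = 19+2 = 21
j=3,k=2: 3>2, acc = 21+1 = 22
j=3,k=3: not 3>3, acc = 22+2 = 24
j=3,k=4: not 3>4, acc = 24+2 = 26
j=3,k=5: not 3>5, acc = 26+2 = 28

28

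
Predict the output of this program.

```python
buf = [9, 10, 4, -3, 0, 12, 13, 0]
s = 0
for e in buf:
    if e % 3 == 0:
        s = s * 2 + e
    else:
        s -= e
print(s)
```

e=9: %3==0, s = 0*2+9 = 9
e=10: not %3==0, s = 9-10 = -1
e=4: not %3==0, s = (-1)-4 = -5
e=-3: %3==0, s = (-5)*2+(-3) = -13
e=0: %3==0, s = (-13)*2+0 = -26
e=12: %3==0, s = (-26)*2+12 = -40
e=13: not %3==0, s = (-40)-13 = -53
e=0: %3==0, s = (-53)*2+0 = -106

-106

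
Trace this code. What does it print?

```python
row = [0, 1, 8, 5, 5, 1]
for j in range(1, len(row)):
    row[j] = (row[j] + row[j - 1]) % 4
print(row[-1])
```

j=1: row[1] = (1+0)%4 = 1 → [0, 1, 8, 5, 5, 1]
j=2: row[2] = (8+1)%4 = 1 → [0, 1, 1, 5, 5, 1]
j=3: row[3] = (5+1)%4 = 2 → [0, 1, 1, 2, 5, 1]
j=4: row[4] = (5+2)%4 = 3 → [0, 1, 1, 2, 3, 1]
j=5: row[5] = (1+3)%4 = 0 → [0, 1, 1, 2, 3, 0]

0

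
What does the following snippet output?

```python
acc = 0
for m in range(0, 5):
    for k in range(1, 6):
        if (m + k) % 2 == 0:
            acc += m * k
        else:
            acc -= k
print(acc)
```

33

m=0,k=1: odd sum, acc = 0-1 = -1
m=0,k=2: even sum, acc = (-1)+0 = -1
m=0,k=3: odd sum, acc = (-1)-3 = -4
m=0,k=4: even sum, acc = (-4)+0 = -4
m=0,k=5: odd sum, acc = (-4)-5 = -9
m=1,k=1: even sum, acc = (-9)+1 = -8
m=1,k=2: odd sum, acc = (-8)-2 = -10
m=1,k=3: even sum, acc = (-10)+3 = -7
m=1,k=4: odd sum, acc = (-7)-4 = -11
m=1,k=5: even sum, acc = (-11)+5 = -6
m=2,k=1: odd sum, acc = (-6)-1 = -7
m=2,k=2: even sum, acc = (-7)+4 = -3
m=2,k=3: odd sum, acc = (-3)-3 = -6
m=2,k=4: even sum, acc = (-6)+8 = 2
m=2,k=5: odd sum, acc = 2-5 = -3
m=3,k=1: even sum, acc = (-3)+3 = 0
m=3,k=2: odd sum, acc = 0-2 = -2
m=3,k=3: even sum, acc = (-2)+9 = 7
m=3,k=4: odd sum, acc = 7-4 = 3
m=3,k=5: even sum, acc = 3+15 = 18
m=4,k=1: odd sum, acc = 18-1 = 17
m=4,k=2: even sum, acc = 17+8 = 25
m=4,k=3: odd sum, acc = 25-3 = 22
m=4,k=4: even sum, acc = 22+16 = 38
m=4,k=5: odd sum, acc = 38-5 = 33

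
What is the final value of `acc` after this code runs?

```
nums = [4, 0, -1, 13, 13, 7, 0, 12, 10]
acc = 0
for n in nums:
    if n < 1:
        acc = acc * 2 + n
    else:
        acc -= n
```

n=4: not <1, acc = 0-4 = -4
n=0: <1, acc = (-4)*2+0 = -8
n=-1: <1, acc = (-8)*2+(-1) = -17
n=13: not <1, acc = (-17)-13 = -30
n=13: not <1, acc = (-30)-13 = -43
n=7: not <1, acc = (-43)-7 = -50
n=0: <1, acc = (-50)*2+0 = -100
n=12: not <1, acc = (-100)-12 = -112
n=10: not <1, acc = (-112)-10 = -122

-122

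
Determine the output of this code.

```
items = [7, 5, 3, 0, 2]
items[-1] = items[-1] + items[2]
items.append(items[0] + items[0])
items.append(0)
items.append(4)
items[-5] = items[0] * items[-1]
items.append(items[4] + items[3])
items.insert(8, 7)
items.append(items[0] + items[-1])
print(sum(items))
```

146

items[-1] = items[-1]+items[2] = 2+3 = 5 → [7, 5, 3, 0, 5]
append items[0]+items[0] = 7+7 = 14 → [7, 5, 3, 0, 5, 14]
append 0 → [7, 5, 3, 0, 5, 14, 0]
append 4 → [7, 5, 3, 0, 5, 14, 0, 4]
items[-5] = items[0]*items[-1] = 7*4 = 28 → [7, 5, 3, 28, 5, 14, 0, 4]
append items[4]+items[3] = 5+28 = 33 → [7, 5, 3, 28, 5, 14, 0, 4, 33]
insert 7 at 8 → [7, 5, 3, 28, 5, 14, 0, 4, 7, 33]
append items[0]+items[-1] = 7+33 = 40 → [7, 5, 3, 28, 5, 14, 0, 4, 7, 33, 40]
sum = 146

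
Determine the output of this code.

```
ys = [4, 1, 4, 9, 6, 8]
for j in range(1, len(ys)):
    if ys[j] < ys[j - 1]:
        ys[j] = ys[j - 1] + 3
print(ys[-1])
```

19

j=1: 1<4, ys[1] = 4+3 = 7 → [4, 7, 4, 9, 6, 8]
j=2: 4<7, ys[2] = 7+3 = 10 → [4, 7, 10, 9, 6, 8]
j=3: 9<10, ys[3] = 10+3 = 13 → [4, 7, 10, 13, 6, 8]
j=4: 6<13, ys[4] = 13+3 = 16 → [4, 7, 10, 13, 16, 8]
j=5: 8<16, ys[5] = 16+3 = 19 → [4, 7, 10, 13, 16, 19]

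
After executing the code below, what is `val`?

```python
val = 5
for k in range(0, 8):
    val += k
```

33

k=0: val = 5+0 = 5
k=1: val = 5+1 = 6
k=2: val = 6+2 = 8
k=3: val = 8+3 = 11
k=4: val = 11+4 = 15
k=5: val = 15+5 = 20
k=6: val = 20+6 = 26
k=7: val = 26+7 = 33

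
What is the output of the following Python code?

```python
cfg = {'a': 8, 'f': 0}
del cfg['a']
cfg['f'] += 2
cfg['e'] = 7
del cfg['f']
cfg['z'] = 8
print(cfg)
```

del 'a' → {'f': 0}
cfg['f'] = 0+2 = 2 → {'f': 2}
cfg['e'] = 7 → {'f': 2, 'e': 7}
del 'f' → {'e': 7}
cfg['z'] = 8 → {'e': 7, 'z': 8}

{'e': 7, 'z': 8}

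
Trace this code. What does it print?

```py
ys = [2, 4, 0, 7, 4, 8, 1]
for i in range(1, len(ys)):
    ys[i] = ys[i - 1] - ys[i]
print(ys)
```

i=1: ys[1] = 2-4 = -2 → [2, -2, 0, 7, 4, 8, 1]
i=2: ys[2] = (-2)-0 = -2 → [2, -2, -2, 7, 4, 8, 1]
i=3: ys[3] = (-2)-7 = -9 → [2, -2, -2, -9, 4, 8, 1]
i=4: ys[4] = (-9)-4 = -13 → [2, -2, -2, -9, -13, 8, 1]
i=5: ys[5] = (-13)-8 = -21 → [2, -2, -2, -9, -13, -21, 1]
i=6: ys[6] = (-21)-1 = -22 → [2, -2, -2, -9, -13, -21, -22]

[2, -2, -2, -9, -13, -21, -22]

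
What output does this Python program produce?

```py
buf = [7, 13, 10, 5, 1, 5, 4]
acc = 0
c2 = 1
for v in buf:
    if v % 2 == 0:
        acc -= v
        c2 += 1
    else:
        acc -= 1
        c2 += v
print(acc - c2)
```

-53

v=7: not even, acc = 0-1 = -1; c2=8
v=13: not even, acc = (-1)-1 = -2; c2=21
v=10: even, acc = (-2)-10 = -12; c2=22
v=5: not even, acc = (-12)-1 = -13; c2=27
v=1: not even, acc = (-13)-1 = -14; c2=28
v=5: not even, acc = (-14)-1 = -15; c2=33
v=4: even, acc = (-15)-4 = -19; c2=34
acc-c2 = (-19)-34 = -53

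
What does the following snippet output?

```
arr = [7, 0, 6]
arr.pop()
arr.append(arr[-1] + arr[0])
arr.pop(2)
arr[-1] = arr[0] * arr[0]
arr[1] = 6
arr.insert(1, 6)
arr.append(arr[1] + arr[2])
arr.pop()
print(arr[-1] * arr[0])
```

pop() removes 6 → [7, 0]
append arr[-1]+arr[0] = 0+7 = 7 → [7, 0, 7]
pop(2) removes 7 → [7, 0]
arr[-1] = arr[0]*arr[0] = 7*7 = 49 → [7, 49]
arr[1] = 6 → [7, 6]
insert 6 at 1 → [7, 6, 6]
append arr[1]+arr[2] = 6+6 = 12 → [7, 6, 6, 12]
pop() removes 12 → [7, 6, 6]
arr[-1]*arr[0] = 6*7 = 42

42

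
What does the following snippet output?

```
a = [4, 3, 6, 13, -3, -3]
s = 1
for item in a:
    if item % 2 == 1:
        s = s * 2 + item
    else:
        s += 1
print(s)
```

item=4: not odd, s = 1+1 = 2
item=3: odd, s = 2*2+3 = 7
item=6: not odd, s = 7+1 = 8
item=13: odd, s = 8*2+13 = 29
item=-3: odd, s = 29*2+(-3) = 55
item=-3: odd, s = 55*2+(-3) = 107

107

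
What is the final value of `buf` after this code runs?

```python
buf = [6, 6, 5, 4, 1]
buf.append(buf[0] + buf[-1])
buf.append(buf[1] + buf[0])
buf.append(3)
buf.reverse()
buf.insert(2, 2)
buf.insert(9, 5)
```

[3, 12, 2, 7, 1, 4, 5, 6, 6, 5]

append buf[0]+buf[-1] = 6+1 = 7 → [6, 6, 5, 4, 1, 7]
append buf[1]+buf[0] = 6+6 = 12 → [6, 6, 5, 4, 1, 7, 12]
append 3 → [6, 6, 5, 4, 1, 7, 12, 3]
reverse → [3, 12, 7, 1, 4, 5, 6, 6]
insert 2 at 2 → [3, 12, 2, 7, 1, 4, 5, 6, 6]
insert 5 at 9 → [3, 12, 2, 7, 1, 4, 5, 6, 6, 5]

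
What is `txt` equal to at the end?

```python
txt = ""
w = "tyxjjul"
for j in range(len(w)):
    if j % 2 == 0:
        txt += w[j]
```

j=0: add 't' → 't'
j=1: skip
j=2: add 'x' → 'tx'
j=3: skip
j=4: add 'j' → 'txj'
j=5: skip
j=6: add 'l' → 'txjl'

'txjl'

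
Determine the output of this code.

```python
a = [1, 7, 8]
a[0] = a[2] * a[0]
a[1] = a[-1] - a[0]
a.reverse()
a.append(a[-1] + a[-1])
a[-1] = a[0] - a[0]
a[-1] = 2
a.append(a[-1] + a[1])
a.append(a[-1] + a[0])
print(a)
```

[8, 0, 8, 2, 2, 10]

a[0] = a[2]*a[0] = 8*1 = 8 → [8, 7, 8]
a[1] = a[-1]-a[0] = 8-8 = 0 → [8, 0, 8]
reverse → [8, 0, 8]
append a[-1]+a[-1] = 8+8 = 16 → [8, 0, 8, 16]
a[-1] = a[0]-a[0] = 8-8 = 0 → [8, 0, 8, 0]
a[-1] = 2 → [8, 0, 8, 2]
append a[-1]+a[1] = 2+0 = 2 → [8, 0, 8, 2, 2]
append a[-1]+a[0] = 2+8 = 10 → [8, 0, 8, 2, 2, 10]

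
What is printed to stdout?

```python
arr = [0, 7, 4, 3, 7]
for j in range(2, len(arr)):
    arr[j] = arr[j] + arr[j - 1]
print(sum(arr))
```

53

j=2: arr[2] = 4+7 = 11 → [0, 7, 11, 3, 7]
j=3: arr[3] = 3+11 = 14 → [0, 7, 11, 14, 7]
j=4: arr[4] = 7+14 = 21 → [0, 7, 11, 14, 21]
sum = 53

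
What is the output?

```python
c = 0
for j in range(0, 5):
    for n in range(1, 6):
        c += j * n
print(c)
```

j=0,n=1: c = 0+0 = 0
j=0,n=2: c = 0+0 = 0
j=0,n=3: c = 0+0 = 0
j=0,n=4: c = 0+0 = 0
j=0,n=5: c = 0+0 = 0
j=1,n=1: c = 0+1 = 1
j=1,n=2: c = 1+2 = 3
j=1,n=3: c = 3+3 = 6
j=1,n=4: c = 6+4 = 10
j=1,n=5: c = 10+5 = 15
j=2,n=1: c = 15+2 = 17
j=2,n=2: c = 17+4 = 21
j=2,n=3: c = 21+6 = 27
j=2,n=4: c = 27+8 = 35
j=2,n=5: c = 35+10 = 45
j=3,n=1: c = 45+3 = 48
j=3,n=2: c = 48+6 = 54
j=3,n=3: c = 54+9 = 63
j=3,n=4: c = 63+12 = 75
j=3,n=5: c = 75+15 = 90
j=4,n=1: c = 90+4 = 94
j=4,n=2: c = 94+8 = 102
j=4,n=3: c = 102+12 = 114
j=4,n=4: c = 114+16 = 130
j=4,n=5: c = 130+20 = 150

150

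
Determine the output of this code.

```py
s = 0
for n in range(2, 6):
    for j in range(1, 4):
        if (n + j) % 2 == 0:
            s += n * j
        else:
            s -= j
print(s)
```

n=2,j=1: odd sum, s = 0-1 = -1
n=2,j=2: even sum, s = (-1)+4 = 3
n=2,j=3: odd sum, s = 3-3 = 0
n=3,j=1: even sum, s = 0+3 = 3
n=3,j=2: odd sum, s = 3-2 = 1
n=3,j=3: even sum, s = 1+9 = 10
n=4,j=1: odd sum, s = 10-1 = 9
n=4,j=2: even sum, s = 9+8 = 17
n=4,j=3: odd sum, s = 17-3 = 14
n=5,j=1: even sum, s = 14+5 = 19
n=5,j=2: odd sum, s = 19-2 = 17
n=5,j=3: even sum, s = 17+15 = 32

32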